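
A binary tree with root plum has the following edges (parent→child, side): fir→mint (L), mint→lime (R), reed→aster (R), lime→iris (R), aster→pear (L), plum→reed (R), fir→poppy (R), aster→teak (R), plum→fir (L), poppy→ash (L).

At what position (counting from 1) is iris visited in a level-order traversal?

Level-order visits nodes level by level from the root, left to right within each level.
Level 0: plum
Level 1: fir, reed
Level 2: mint, poppy, aster
Level 3: lime, ash, pear, teak
Level 4: iris
Full level-order sequence: plum, fir, reed, mint, poppy, aster, lime, ash, pear, teak, iris.

11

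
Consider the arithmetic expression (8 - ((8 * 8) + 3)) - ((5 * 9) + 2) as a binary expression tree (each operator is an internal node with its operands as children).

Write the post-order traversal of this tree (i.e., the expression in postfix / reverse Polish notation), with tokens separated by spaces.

Post-order on an expression tree gives postfix notation: for each operator, emit left operand, right operand, then the operator.

8 8 8 * 3 + - 5 9 * 2 + -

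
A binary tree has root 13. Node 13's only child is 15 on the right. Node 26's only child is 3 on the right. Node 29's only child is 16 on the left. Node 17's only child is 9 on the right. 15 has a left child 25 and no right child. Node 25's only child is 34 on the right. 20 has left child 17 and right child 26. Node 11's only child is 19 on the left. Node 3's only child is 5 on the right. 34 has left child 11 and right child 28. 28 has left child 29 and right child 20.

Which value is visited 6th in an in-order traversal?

16

In-order visits the left subtree, then the node, then the right subtree.
At 13: no left child.
Visit 13.
At 13: go right to 15.
  At 15: go left to 25.
    At 25: no left child.
    Visit 25.
    At 25: go right to 34.
      At 34: go left to 11.
        At 11: go left to 19.
          19 is a leaf — visit 19.
        Visit 11.
        At 11: no right child.
      Visit 34.
      At 34: go right to 28.
        At 28: go left to 29.
          At 29: go left to 16.
            16 is a leaf — visit 16.
          Visit 29.
          At 29: no right child.
        Visit 28.
        At 28: go right to 20.
          At 20: go left to 17.
            At 17: no left child.
            Visit 17.
            At 17: go right to 9.
              9 is a leaf — visit 9.
          Visit 20.
          At 20: go right to 26.
            At 26: no left child.
            Visit 26.
            At 26: go right to 3.
              At 3: no left child.
              Visit 3.
              At 3: go right to 5.
                5 is a leaf — visit 5.
  Visit 15.
  At 15: no right child.
Full in-order sequence: 13, 25, 19, 11, 34, 16, 29, 28, 17, 9, 20, 26, 3, 5, 15.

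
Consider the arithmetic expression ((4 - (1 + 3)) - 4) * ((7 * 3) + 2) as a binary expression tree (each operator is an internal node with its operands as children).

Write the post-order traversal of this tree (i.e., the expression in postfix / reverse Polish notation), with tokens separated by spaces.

Post-order on an expression tree gives postfix notation: for each operator, emit left operand, right operand, then the operator.

4 1 3 + - 4 - 7 3 * 2 + *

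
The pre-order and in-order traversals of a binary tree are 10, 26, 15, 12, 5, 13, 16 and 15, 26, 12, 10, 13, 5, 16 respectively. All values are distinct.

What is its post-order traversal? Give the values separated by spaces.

The first element of pre-order is the root; it splits in-order into left and right subtrees.
Root 10: left subtree has 3 nodes {15, 26, 12}, right has 3 {13, 5, 16}.
  Root 26: left subtree has 1 node {15}, right has 1 {12}.
  Root 5: left subtree has 1 node {13}, right has 1 {16}.

15 12 26 13 16 5 10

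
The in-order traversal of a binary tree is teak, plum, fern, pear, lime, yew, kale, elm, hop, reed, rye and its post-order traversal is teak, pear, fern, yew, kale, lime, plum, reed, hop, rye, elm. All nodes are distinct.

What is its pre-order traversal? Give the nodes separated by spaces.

The last element of post-order is the root; it splits in-order into left and right subtrees.
Root elm: left subtree has 7 nodes {teak, plum, fern, pear, lime, yew, kale}, right has 3 {hop, reed, rye}.
  Root plum: left subtree has 1 node {teak}, right has 5 {fern, pear, lime, yew, kale}.
    Root lime: left subtree has 2 nodes {fern, pear}, right has 2 {yew, kale}.
      Root fern: left subtree has 0 nodes { }, right has 1 {pear}.
      Root kale: left subtree has 1 node {yew}, right has 0 { }.
  Root rye: left subtree has 2 nodes {hop, reed}, right has 0 { }.
    Root hop: left subtree has 0 nodes { }, right has 1 {reed}.

elm plum teak lime fern pear kale yew rye hop reed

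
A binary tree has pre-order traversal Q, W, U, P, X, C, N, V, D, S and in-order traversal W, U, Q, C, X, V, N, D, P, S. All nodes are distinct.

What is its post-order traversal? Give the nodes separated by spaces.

U W C V D N X S P Q

The first element of pre-order is the root; it splits in-order into left and right subtrees.
Root Q: left subtree has 2 nodes {W, U}, right has 7 {C, X, V, N, D, P, S}.
  Root W: left subtree has 0 nodes { }, right has 1 {U}.
  Root P: left subtree has 5 nodes {C, X, V, N, D}, right has 1 {S}.
    Root X: left subtree has 1 node {C}, right has 3 {V, N, D}.
      Root N: left subtree has 1 node {V}, right has 1 {D}.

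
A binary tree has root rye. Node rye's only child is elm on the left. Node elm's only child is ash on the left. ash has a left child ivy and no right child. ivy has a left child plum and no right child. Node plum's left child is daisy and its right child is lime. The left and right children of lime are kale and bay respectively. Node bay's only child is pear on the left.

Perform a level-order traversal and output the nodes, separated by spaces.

rye elm ash ivy plum daisy lime kale bay pear

Level-order visits nodes level by level from the root, left to right within each level.
Level 0: rye
Level 1: elm
Level 2: ash
Level 3: ivy
Level 4: plum
Level 5: daisy, lime
Level 6: kale, bay
Level 7: pear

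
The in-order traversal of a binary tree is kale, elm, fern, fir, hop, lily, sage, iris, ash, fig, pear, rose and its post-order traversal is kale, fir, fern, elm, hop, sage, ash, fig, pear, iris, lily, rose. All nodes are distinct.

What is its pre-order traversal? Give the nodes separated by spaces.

The last element of post-order is the root; it splits in-order into left and right subtrees.
Root rose: left subtree has 11 nodes {kale, elm, fern, fir, hop, lily, sage, iris, ash, fig, pear}, right has 0 { }.
  Root lily: left subtree has 5 nodes {kale, elm, fern, fir, hop}, right has 5 {sage, iris, ash, fig, pear}.
    Root hop: left subtree has 4 nodes {kale, elm, fern, fir}, right has 0 { }.
      Root elm: left subtree has 1 node {kale}, right has 2 {fern, fir}.
        Root fern: left subtree has 0 nodes { }, right has 1 {fir}.
    Root iris: left subtree has 1 node {sage}, right has 3 {ash, fig, pear}.
      Root pear: left subtree has 2 nodes {ash, fig}, right has 0 { }.
        Root fig: left subtree has 1 node {ash}, right has 0 { }.

rose lily hop elm kale fern fir iris sage pear fig ash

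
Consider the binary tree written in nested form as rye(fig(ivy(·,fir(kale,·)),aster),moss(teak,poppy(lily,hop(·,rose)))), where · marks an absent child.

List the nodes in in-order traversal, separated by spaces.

ivy kale fir fig aster rye teak moss lily poppy hop rose

In-order visits the left subtree, then the node, then the right subtree.
At rye: go left to fig.
  At fig: go left to ivy.
    At ivy: no left child.
    Visit ivy.
    At ivy: go right to fir.
      At fir: go left to kale.
        kale is a leaf — visit kale.
      Visit fir.
      At fir: no right child.
  Visit fig.
  At fig: go right to aster.
    aster is a leaf — visit aster.
Visit rye.
At rye: go right to moss.
  At moss: go left to teak.
    teak is a leaf — visit teak.
  Visit moss.
  At moss: go right to poppy.
    At poppy: go left to lily.
      lily is a leaf — visit lily.
    Visit poppy.
    At poppy: go right to hop.
      At hop: no left child.
      Visit hop.
      At hop: go right to rose.
        rose is a leaf — visit rose.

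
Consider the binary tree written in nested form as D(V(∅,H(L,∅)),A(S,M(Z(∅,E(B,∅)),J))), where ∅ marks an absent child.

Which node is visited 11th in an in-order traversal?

J

In-order visits the left subtree, then the node, then the right subtree.
At D: go left to V.
  At V: no left child.
  Visit V.
  At V: go right to H.
    At H: go left to L.
      L is a leaf — visit L.
    Visit H.
    At H: no right child.
Visit D.
At D: go right to A.
  At A: go left to S.
    S is a leaf — visit S.
  Visit A.
  At A: go right to M.
    At M: go left to Z.
      At Z: no left child.
      Visit Z.
      At Z: go right to E.
        At E: go left to B.
          B is a leaf — visit B.
        Visit E.
        At E: no right child.
    Visit M.
    At M: go right to J.
      J is a leaf — visit J.
Full in-order sequence: V, L, H, D, S, A, Z, B, E, M, J.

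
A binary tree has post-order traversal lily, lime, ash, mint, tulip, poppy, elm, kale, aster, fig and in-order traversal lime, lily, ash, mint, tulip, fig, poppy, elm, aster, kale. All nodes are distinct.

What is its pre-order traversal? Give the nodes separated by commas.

The last element of post-order is the root; it splits in-order into left and right subtrees.
Root fig: left subtree has 5 nodes {lime, lily, ash, mint, tulip}, right has 4 {poppy, elm, aster, kale}.
  Root tulip: left subtree has 4 nodes {lime, lily, ash, mint}, right has 0 { }.
    Root mint: left subtree has 3 nodes {lime, lily, ash}, right has 0 { }.
      Root ash: left subtree has 2 nodes {lime, lily}, right has 0 { }.
        Root lime: left subtree has 0 nodes { }, right has 1 {lily}.
  Root aster: left subtree has 2 nodes {poppy, elm}, right has 1 {kale}.
    Root elm: left subtree has 1 node {poppy}, right has 0 { }.

fig, tulip, mint, ash, lime, lily, aster, elm, poppy, kale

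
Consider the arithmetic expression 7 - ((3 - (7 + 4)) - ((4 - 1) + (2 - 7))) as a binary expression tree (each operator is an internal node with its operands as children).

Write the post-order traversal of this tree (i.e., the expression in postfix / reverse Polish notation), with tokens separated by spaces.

7 3 7 4 + - 4 1 - 2 7 - + - -

Post-order on an expression tree gives postfix notation: for each operator, emit left operand, right operand, then the operator.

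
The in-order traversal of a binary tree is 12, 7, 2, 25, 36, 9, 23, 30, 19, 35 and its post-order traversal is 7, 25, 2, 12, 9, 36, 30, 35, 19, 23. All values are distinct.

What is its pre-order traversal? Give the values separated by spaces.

23 36 12 2 7 25 9 19 30 35

The last element of post-order is the root; it splits in-order into left and right subtrees.
Root 23: left subtree has 6 nodes {12, 7, 2, 25, 36, 9}, right has 3 {30, 19, 35}.
  Root 36: left subtree has 4 nodes {12, 7, 2, 25}, right has 1 {9}.
    Root 12: left subtree has 0 nodes { }, right has 3 {7, 2, 25}.
      Root 2: left subtree has 1 node {7}, right has 1 {25}.
  Root 19: left subtree has 1 node {30}, right has 1 {35}.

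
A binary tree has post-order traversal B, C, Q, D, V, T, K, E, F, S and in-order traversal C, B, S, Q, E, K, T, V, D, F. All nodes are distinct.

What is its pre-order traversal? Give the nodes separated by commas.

S, C, B, F, E, Q, K, T, V, D

The last element of post-order is the root; it splits in-order into left and right subtrees.
Root S: left subtree has 2 nodes {C, B}, right has 7 {Q, E, K, T, V, D, F}.
  Root C: left subtree has 0 nodes { }, right has 1 {B}.
  Root F: left subtree has 6 nodes {Q, E, K, T, V, D}, right has 0 { }.
    Root E: left subtree has 1 node {Q}, right has 4 {K, T, V, D}.
      Root K: left subtree has 0 nodes { }, right has 3 {T, V, D}.
        Root T: left subtree has 0 nodes { }, right has 2 {V, D}.
          Root V: left subtree has 0 nodes { }, right has 1 {D}.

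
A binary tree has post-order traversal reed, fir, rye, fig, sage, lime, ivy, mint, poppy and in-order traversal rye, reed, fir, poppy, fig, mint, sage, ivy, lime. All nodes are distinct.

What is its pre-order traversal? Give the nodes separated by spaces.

poppy rye fir reed mint fig ivy sage lime

The last element of post-order is the root; it splits in-order into left and right subtrees.
Root poppy: left subtree has 3 nodes {rye, reed, fir}, right has 5 {fig, mint, sage, ivy, lime}.
  Root rye: left subtree has 0 nodes { }, right has 2 {reed, fir}.
    Root fir: left subtree has 1 node {reed}, right has 0 { }.
  Root mint: left subtree has 1 node {fig}, right has 3 {sage, ivy, lime}.
    Root ivy: left subtree has 1 node {sage}, right has 1 {lime}.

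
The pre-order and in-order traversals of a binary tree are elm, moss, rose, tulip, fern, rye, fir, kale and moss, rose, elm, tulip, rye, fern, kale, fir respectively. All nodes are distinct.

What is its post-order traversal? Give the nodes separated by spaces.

The first element of pre-order is the root; it splits in-order into left and right subtrees.
Root elm: left subtree has 2 nodes {moss, rose}, right has 5 {tulip, rye, fern, kale, fir}.
  Root moss: left subtree has 0 nodes { }, right has 1 {rose}.
  Root tulip: left subtree has 0 nodes { }, right has 4 {rye, fern, kale, fir}.
    Root fern: left subtree has 1 node {rye}, right has 2 {kale, fir}.
      Root fir: left subtree has 1 node {kale}, right has 0 { }.

rose moss rye kale fir fern tulip elm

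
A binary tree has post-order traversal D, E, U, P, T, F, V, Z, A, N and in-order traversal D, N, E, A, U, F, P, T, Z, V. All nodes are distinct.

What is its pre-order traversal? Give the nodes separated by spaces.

N D A E Z F U T P V

The last element of post-order is the root; it splits in-order into left and right subtrees.
Root N: left subtree has 1 node {D}, right has 8 {E, A, U, F, P, T, Z, V}.
  Root A: left subtree has 1 node {E}, right has 6 {U, F, P, T, Z, V}.
    Root Z: left subtree has 4 nodes {U, F, P, T}, right has 1 {V}.
      Root F: left subtree has 1 node {U}, right has 2 {P, T}.
        Root T: left subtree has 1 node {P}, right has 0 { }.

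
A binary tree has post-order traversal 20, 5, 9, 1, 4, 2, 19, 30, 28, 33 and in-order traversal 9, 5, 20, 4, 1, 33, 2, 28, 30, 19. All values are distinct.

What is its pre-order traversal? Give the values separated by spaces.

33 4 9 5 20 1 28 2 30 19

The last element of post-order is the root; it splits in-order into left and right subtrees.
Root 33: left subtree has 5 nodes {9, 5, 20, 4, 1}, right has 4 {2, 28, 30, 19}.
  Root 4: left subtree has 3 nodes {9, 5, 20}, right has 1 {1}.
    Root 9: left subtree has 0 nodes { }, right has 2 {5, 20}.
      Root 5: left subtree has 0 nodes { }, right has 1 {20}.
  Root 28: left subtree has 1 node {2}, right has 2 {30, 19}.
    Root 30: left subtree has 0 nodes { }, right has 1 {19}.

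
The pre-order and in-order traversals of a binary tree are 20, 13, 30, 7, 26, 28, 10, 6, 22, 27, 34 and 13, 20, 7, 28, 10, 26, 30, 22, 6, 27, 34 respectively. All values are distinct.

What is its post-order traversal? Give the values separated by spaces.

The first element of pre-order is the root; it splits in-order into left and right subtrees.
Root 20: left subtree has 1 node {13}, right has 9 {7, 28, 10, 26, 30, 22, 6, 27, 34}.
  Root 30: left subtree has 4 nodes {7, 28, 10, 26}, right has 4 {22, 6, 27, 34}.
    Root 7: left subtree has 0 nodes { }, right has 3 {28, 10, 26}.
      Root 26: left subtree has 2 nodes {28, 10}, right has 0 { }.
        Root 28: left subtree has 0 nodes { }, right has 1 {10}.
    Root 6: left subtree has 1 node {22}, right has 2 {27, 34}.
      Root 27: left subtree has 0 nodes { }, right has 1 {34}.

13 10 28 26 7 22 34 27 6 30 20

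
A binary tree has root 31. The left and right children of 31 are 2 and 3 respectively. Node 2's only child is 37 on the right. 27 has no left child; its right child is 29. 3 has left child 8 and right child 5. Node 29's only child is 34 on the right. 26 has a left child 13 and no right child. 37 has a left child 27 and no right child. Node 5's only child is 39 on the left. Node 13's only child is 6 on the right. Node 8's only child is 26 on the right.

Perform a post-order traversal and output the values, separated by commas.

34, 29, 27, 37, 2, 6, 13, 26, 8, 39, 5, 3, 31

Post-order visits the left subtree, then the right subtree, then the node.
At 31: go left to 2.
  At 2: no left child.
  At 2: go right to 37.
    At 37: go left to 27.
      At 27: no left child.
      At 27: go right to 29.
        At 29: no left child.
        At 29: go right to 34.
          34 is a leaf — visit 34.
        Visit 29.
      Visit 27.
    At 37: no right child.
    Visit 37.
  Visit 2.
At 31: go right to 3.
  At 3: go left to 8.
    At 8: no left child.
    At 8: go right to 26.
      At 26: go left to 13.
        At 13: no left child.
        At 13: go right to 6.
          6 is a leaf — visit 6.
        Visit 13.
      At 26: no right child.
      Visit 26.
    Visit 8.
  At 3: go right to 5.
    At 5: go left to 39.
      39 is a leaf — visit 39.
    At 5: no right child.
    Visit 5.
  Visit 3.
Visit 31.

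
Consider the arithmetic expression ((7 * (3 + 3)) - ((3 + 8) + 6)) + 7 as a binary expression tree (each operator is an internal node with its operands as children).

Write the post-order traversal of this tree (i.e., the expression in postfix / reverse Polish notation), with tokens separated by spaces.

7 3 3 + * 3 8 + 6 + - 7 +

Post-order on an expression tree gives postfix notation: for each operator, emit left operand, right operand, then the operator.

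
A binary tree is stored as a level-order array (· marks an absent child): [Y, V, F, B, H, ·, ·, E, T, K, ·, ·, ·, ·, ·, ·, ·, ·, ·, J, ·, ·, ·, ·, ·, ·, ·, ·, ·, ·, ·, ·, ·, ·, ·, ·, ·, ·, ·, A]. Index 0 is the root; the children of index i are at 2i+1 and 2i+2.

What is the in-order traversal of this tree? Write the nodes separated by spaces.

In-order visits the left subtree, then the node, then the right subtree.
At Y: go left to V.
  At V: go left to B.
    At B: go left to E.
      E is a leaf — visit E.
    Visit B.
    At B: go right to T.
      T is a leaf — visit T.
  Visit V.
  At V: go right to H.
    At H: go left to K.
      At K: go left to J.
        At J: go left to A.
          A is a leaf — visit A.
        Visit J.
        At J: no right child.
      Visit K.
      At K: no right child.
    Visit H.
    At H: no right child.
Visit Y.
At Y: go right to F.
  F is a leaf — visit F.

E B T V A J K H Y F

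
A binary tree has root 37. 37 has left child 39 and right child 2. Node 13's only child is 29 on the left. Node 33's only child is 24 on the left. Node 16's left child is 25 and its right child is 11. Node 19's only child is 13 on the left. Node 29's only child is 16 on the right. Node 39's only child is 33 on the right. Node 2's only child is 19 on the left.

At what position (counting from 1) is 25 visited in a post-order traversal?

Post-order visits the left subtree, then the right subtree, then the node.
At 37: go left to 39.
  At 39: no left child.
  At 39: go right to 33.
    At 33: go left to 24.
      24 is a leaf — visit 24.
    At 33: no right child.
    Visit 33.
  Visit 39.
At 37: go right to 2.
  At 2: go left to 19.
    At 19: go left to 13.
      At 13: go left to 29.
        At 29: no left child.
        At 29: go right to 16.
          At 16: go left to 25.
            25 is a leaf — visit 25.
          At 16: go right to 11.
            11 is a leaf — visit 11.
          Visit 16.
        Visit 29.
      At 13: no right child.
      Visit 13.
    At 19: no right child.
    Visit 19.
  At 2: no right child.
  Visit 2.
Visit 37.
Full post-order sequence: 24, 33, 39, 25, 11, 16, 29, 13, 19, 2, 37.

4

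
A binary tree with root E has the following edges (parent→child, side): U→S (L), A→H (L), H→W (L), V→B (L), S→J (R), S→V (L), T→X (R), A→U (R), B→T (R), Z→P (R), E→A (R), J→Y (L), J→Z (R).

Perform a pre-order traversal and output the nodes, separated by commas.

Pre-order visits the node, then its left subtree, then its right subtree.
Visit E.
At E: no left child.
At E: go right to A.
  Visit A.
  At A: go left to H.
    Visit H.
    At H: go left to W.
      W is a leaf — visit W.
    At H: no right child.
  At A: go right to U.
    Visit U.
    At U: go left to S.
      Visit S.
      At S: go left to V.
        Visit V.
        At V: go left to B.
          Visit B.
          At B: no left child.
          At B: go right to T.
            Visit T.
            At T: no left child.
            At T: go right to X.
              X is a leaf — visit X.
        At V: no right child.
      At S: go right to J.
        Visit J.
        At J: go left to Y.
          Y is a leaf — visit Y.
        At J: go right to Z.
          Visit Z.
          At Z: no left child.
          At Z: go right to P.
            P is a leaf — visit P.
    At U: no right child.

E, A, H, W, U, S, V, B, T, X, J, Y, Z, P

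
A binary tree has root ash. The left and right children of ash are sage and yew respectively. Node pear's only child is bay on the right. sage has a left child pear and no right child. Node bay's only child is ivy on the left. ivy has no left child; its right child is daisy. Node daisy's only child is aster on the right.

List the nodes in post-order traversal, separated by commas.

Post-order visits the left subtree, then the right subtree, then the node.
At ash: go left to sage.
  At sage: go left to pear.
    At pear: no left child.
    At pear: go right to bay.
      At bay: go left to ivy.
        At ivy: no left child.
        At ivy: go right to daisy.
          At daisy: no left child.
          At daisy: go right to aster.
            aster is a leaf — visit aster.
          Visit daisy.
        Visit ivy.
      At bay: no right child.
      Visit bay.
    Visit pear.
  At sage: no right child.
  Visit sage.
At ash: go right to yew.
  yew is a leaf — visit yew.
Visit ash.

aster, daisy, ivy, bay, pear, sage, yew, ash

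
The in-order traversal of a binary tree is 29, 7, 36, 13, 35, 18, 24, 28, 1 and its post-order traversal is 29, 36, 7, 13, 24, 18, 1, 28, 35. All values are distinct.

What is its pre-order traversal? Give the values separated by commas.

35, 13, 7, 29, 36, 28, 18, 24, 1

The last element of post-order is the root; it splits in-order into left and right subtrees.
Root 35: left subtree has 4 nodes {29, 7, 36, 13}, right has 4 {18, 24, 28, 1}.
  Root 13: left subtree has 3 nodes {29, 7, 36}, right has 0 { }.
    Root 7: left subtree has 1 node {29}, right has 1 {36}.
  Root 28: left subtree has 2 nodes {18, 24}, right has 1 {1}.
    Root 18: left subtree has 0 nodes { }, right has 1 {24}.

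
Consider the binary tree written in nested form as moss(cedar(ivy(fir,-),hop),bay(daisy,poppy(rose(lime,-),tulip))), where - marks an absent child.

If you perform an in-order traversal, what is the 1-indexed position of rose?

9

In-order visits the left subtree, then the node, then the right subtree.
At moss: go left to cedar.
  At cedar: go left to ivy.
    At ivy: go left to fir.
      fir is a leaf — visit fir.
    Visit ivy.
    At ivy: no right child.
  Visit cedar.
  At cedar: go right to hop.
    hop is a leaf — visit hop.
Visit moss.
At moss: go right to bay.
  At bay: go left to daisy.
    daisy is a leaf — visit daisy.
  Visit bay.
  At bay: go right to poppy.
    At poppy: go left to rose.
      At rose: go left to lime.
        lime is a leaf — visit lime.
      Visit rose.
      At rose: no right child.
    Visit poppy.
    At poppy: go right to tulip.
      tulip is a leaf — visit tulip.
Full in-order sequence: fir, ivy, cedar, hop, moss, daisy, bay, lime, rose, poppy, tulip.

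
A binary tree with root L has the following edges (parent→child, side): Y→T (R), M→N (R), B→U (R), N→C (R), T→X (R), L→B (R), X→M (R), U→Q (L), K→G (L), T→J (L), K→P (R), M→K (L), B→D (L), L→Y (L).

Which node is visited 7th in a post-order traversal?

Post-order visits the left subtree, then the right subtree, then the node.
At L: go left to Y.
  At Y: no left child.
  At Y: go right to T.
    At T: go left to J.
      J is a leaf — visit J.
    At T: go right to X.
      At X: no left child.
      At X: go right to M.
        At M: go left to K.
          At K: go left to G.
            G is a leaf — visit G.
          At K: go right to P.
            P is a leaf — visit P.
          Visit K.
        At M: go right to N.
          At N: no left child.
          At N: go right to C.
            C is a leaf — visit C.
          Visit N.
        Visit M.
      Visit X.
    Visit T.
  Visit Y.
At L: go right to B.
  At B: go left to D.
    D is a leaf — visit D.
  At B: go right to U.
    At U: go left to Q.
      Q is a leaf — visit Q.
    At U: no right child.
    Visit U.
  Visit B.
Visit L.
Full post-order sequence: J, G, P, K, C, N, M, X, T, Y, D, Q, U, B, L.

M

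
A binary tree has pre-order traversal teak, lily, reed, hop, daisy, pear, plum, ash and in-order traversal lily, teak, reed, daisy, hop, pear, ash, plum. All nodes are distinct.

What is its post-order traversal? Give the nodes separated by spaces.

The first element of pre-order is the root; it splits in-order into left and right subtrees.
Root teak: left subtree has 1 node {lily}, right has 6 {reed, daisy, hop, pear, ash, plum}.
  Root reed: left subtree has 0 nodes { }, right has 5 {daisy, hop, pear, ash, plum}.
    Root hop: left subtree has 1 node {daisy}, right has 3 {pear, ash, plum}.
      Root pear: left subtree has 0 nodes { }, right has 2 {ash, plum}.
        Root plum: left subtree has 1 node {ash}, right has 0 { }.

lily daisy ash plum pear hop reed teak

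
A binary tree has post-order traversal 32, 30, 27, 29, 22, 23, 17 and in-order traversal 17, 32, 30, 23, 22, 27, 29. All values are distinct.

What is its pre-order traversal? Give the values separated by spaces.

17 23 30 32 22 29 27

The last element of post-order is the root; it splits in-order into left and right subtrees.
Root 17: left subtree has 0 nodes { }, right has 6 {32, 30, 23, 22, 27, 29}.
  Root 23: left subtree has 2 nodes {32, 30}, right has 3 {22, 27, 29}.
    Root 30: left subtree has 1 node {32}, right has 0 { }.
    Root 22: left subtree has 0 nodes { }, right has 2 {27, 29}.
      Root 29: left subtree has 1 node {27}, right has 0 { }.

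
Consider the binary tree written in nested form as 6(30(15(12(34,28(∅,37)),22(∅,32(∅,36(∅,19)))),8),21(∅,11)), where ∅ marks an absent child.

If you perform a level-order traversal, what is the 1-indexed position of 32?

Level-order visits nodes level by level from the root, left to right within each level.
Level 0: 6
Level 1: 30, 21
Level 2: 15, 8, 11
Level 3: 12, 22
Level 4: 34, 28, 32
Level 5: 37, 36
Level 6: 19
Full level-order sequence: 6, 30, 21, 15, 8, 11, 12, 22, 34, 28, 32, 37, 36, 19.

11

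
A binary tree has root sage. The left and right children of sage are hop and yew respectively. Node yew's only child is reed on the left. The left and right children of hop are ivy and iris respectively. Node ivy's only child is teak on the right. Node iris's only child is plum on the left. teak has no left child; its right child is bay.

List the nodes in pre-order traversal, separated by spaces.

Pre-order visits the node, then its left subtree, then its right subtree.
Visit sage.
At sage: go left to hop.
  Visit hop.
  At hop: go left to ivy.
    Visit ivy.
    At ivy: no left child.
    At ivy: go right to teak.
      Visit teak.
      At teak: no left child.
      At teak: go right to bay.
        bay is a leaf — visit bay.
  At hop: go right to iris.
    Visit iris.
    At iris: go left to plum.
      plum is a leaf — visit plum.
    At iris: no right child.
At sage: go right to yew.
  Visit yew.
  At yew: go left to reed.
    reed is a leaf — visit reed.
  At yew: no right child.

sage hop ivy teak bay iris plum yew reed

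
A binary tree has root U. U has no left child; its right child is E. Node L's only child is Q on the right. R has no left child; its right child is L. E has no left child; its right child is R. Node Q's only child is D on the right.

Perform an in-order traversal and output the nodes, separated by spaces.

U E R L Q D

In-order visits the left subtree, then the node, then the right subtree.
At U: no left child.
Visit U.
At U: go right to E.
  At E: no left child.
  Visit E.
  At E: go right to R.
    At R: no left child.
    Visit R.
    At R: go right to L.
      At L: no left child.
      Visit L.
      At L: go right to Q.
        At Q: no left child.
        Visit Q.
        At Q: go right to D.
          D is a leaf — visit D.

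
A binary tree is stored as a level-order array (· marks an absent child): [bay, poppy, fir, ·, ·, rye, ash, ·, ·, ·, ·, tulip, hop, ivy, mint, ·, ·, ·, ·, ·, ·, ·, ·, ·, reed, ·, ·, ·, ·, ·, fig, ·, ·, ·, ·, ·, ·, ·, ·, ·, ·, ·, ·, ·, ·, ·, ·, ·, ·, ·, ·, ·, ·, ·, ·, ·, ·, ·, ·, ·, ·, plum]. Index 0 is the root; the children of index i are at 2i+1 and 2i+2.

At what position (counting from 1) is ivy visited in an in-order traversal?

In-order visits the left subtree, then the node, then the right subtree.
At bay: go left to poppy.
  poppy is a leaf — visit poppy.
Visit bay.
At bay: go right to fir.
  At fir: go left to rye.
    At rye: go left to tulip.
      At tulip: no left child.
      Visit tulip.
      At tulip: go right to reed.
        reed is a leaf — visit reed.
    Visit rye.
    At rye: go right to hop.
      hop is a leaf — visit hop.
  Visit fir.
  At fir: go right to ash.
    At ash: go left to ivy.
      ivy is a leaf — visit ivy.
    Visit ash.
    At ash: go right to mint.
      At mint: no left child.
      Visit mint.
      At mint: go right to fig.
        At fig: go left to plum.
          plum is a leaf — visit plum.
        Visit fig.
        At fig: no right child.
Full in-order sequence: poppy, bay, tulip, reed, rye, hop, fir, ivy, ash, mint, plum, fig.

8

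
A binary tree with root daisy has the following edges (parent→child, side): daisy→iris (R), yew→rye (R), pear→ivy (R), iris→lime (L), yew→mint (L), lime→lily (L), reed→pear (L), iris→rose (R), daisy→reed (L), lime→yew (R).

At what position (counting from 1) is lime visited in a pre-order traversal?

Pre-order visits the node, then its left subtree, then its right subtree.
Visit daisy.
At daisy: go left to reed.
  Visit reed.
  At reed: go left to pear.
    Visit pear.
    At pear: no left child.
    At pear: go right to ivy.
      ivy is a leaf — visit ivy.
  At reed: no right child.
At daisy: go right to iris.
  Visit iris.
  At iris: go left to lime.
    Visit lime.
    At lime: go left to lily.
      lily is a leaf — visit lily.
    At lime: go right to yew.
      Visit yew.
      At yew: go left to mint.
        mint is a leaf — visit mint.
      At yew: go right to rye.
        rye is a leaf — visit rye.
  At iris: go right to rose.
    rose is a leaf — visit rose.
Full pre-order sequence: daisy, reed, pear, ivy, iris, lime, lily, yew, mint, rye, rose.

6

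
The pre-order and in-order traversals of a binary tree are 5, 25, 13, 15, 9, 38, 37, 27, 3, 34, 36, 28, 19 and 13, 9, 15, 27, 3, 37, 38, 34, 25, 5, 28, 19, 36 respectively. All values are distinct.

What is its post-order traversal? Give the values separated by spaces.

The first element of pre-order is the root; it splits in-order into left and right subtrees.
Root 5: left subtree has 9 nodes {13, 9, 15, 27, 3, 37, 38, 34, 25}, right has 3 {28, 19, 36}.
  Root 25: left subtree has 8 nodes {13, 9, 15, 27, 3, 37, 38, 34}, right has 0 { }.
    Root 13: left subtree has 0 nodes { }, right has 7 {9, 15, 27, 3, 37, 38, 34}.
      Root 15: left subtree has 1 node {9}, right has 5 {27, 3, 37, 38, 34}.
        Root 38: left subtree has 3 nodes {27, 3, 37}, right has 1 {34}.
          Root 37: left subtree has 2 nodes {27, 3}, right has 0 { }.
            Root 27: left subtree has 0 nodes { }, right has 1 {3}.
  Root 36: left subtree has 2 nodes {28, 19}, right has 0 { }.
    Root 28: left subtree has 0 nodes { }, right has 1 {19}.

9 3 27 37 34 38 15 13 25 19 28 36 5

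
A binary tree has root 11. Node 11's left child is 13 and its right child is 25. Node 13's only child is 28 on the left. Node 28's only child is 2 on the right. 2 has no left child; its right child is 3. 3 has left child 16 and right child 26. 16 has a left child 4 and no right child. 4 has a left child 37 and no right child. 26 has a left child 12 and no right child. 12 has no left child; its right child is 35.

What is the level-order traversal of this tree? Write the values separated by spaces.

11 13 25 28 2 3 16 26 4 12 37 35

Level-order visits nodes level by level from the root, left to right within each level.
Level 0: 11
Level 1: 13, 25
Level 2: 28
Level 3: 2
Level 4: 3
Level 5: 16, 26
Level 6: 4, 12
Level 7: 37, 35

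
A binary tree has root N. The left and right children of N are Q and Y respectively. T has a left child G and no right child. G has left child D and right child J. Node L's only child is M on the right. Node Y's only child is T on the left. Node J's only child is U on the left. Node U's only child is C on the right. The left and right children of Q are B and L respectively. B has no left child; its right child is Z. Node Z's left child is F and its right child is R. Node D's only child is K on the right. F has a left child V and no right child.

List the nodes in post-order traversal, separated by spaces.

V F R Z B M L Q K D C U J G T Y N

Post-order visits the left subtree, then the right subtree, then the node.
At N: go left to Q.
  At Q: go left to B.
    At B: no left child.
    At B: go right to Z.
      At Z: go left to F.
        At F: go left to V.
          V is a leaf — visit V.
        At F: no right child.
        Visit F.
      At Z: go right to R.
        R is a leaf — visit R.
      Visit Z.
    Visit B.
  At Q: go right to L.
    At L: no left child.
    At L: go right to M.
      M is a leaf — visit M.
    Visit L.
  Visit Q.
At N: go right to Y.
  At Y: go left to T.
    At T: go left to G.
      At G: go left to D.
        At D: no left child.
        At D: go right to K.
          K is a leaf — visit K.
        Visit D.
      At G: go right to J.
        At J: go left to U.
          At U: no left child.
          At U: go right to C.
            C is a leaf — visit C.
          Visit U.
        At J: no right child.
        Visit J.
      Visit G.
    At T: no right child.
    Visit T.
  At Y: no right child.
  Visit Y.
Visit N.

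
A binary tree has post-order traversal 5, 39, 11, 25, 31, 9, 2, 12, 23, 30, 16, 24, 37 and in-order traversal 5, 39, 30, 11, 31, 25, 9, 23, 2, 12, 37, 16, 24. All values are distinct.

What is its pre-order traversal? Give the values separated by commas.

37, 30, 39, 5, 23, 9, 31, 11, 25, 12, 2, 24, 16

The last element of post-order is the root; it splits in-order into left and right subtrees.
Root 37: left subtree has 10 nodes {5, 39, 30, 11, 31, 25, 9, 23, 2, 12}, right has 2 {16, 24}.
  Root 30: left subtree has 2 nodes {5, 39}, right has 7 {11, 31, 25, 9, 23, 2, 12}.
    Root 39: left subtree has 1 node {5}, right has 0 { }.
    Root 23: left subtree has 4 nodes {11, 31, 25, 9}, right has 2 {2, 12}.
      Root 9: left subtree has 3 nodes {11, 31, 25}, right has 0 { }.
        Root 31: left subtree has 1 node {11}, right has 1 {25}.
      Root 12: left subtree has 1 node {2}, right has 0 { }.
  Root 24: left subtree has 1 node {16}, right has 0 { }.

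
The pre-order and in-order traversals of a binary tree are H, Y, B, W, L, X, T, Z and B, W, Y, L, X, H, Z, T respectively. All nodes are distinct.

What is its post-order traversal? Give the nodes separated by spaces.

The first element of pre-order is the root; it splits in-order into left and right subtrees.
Root H: left subtree has 5 nodes {B, W, Y, L, X}, right has 2 {Z, T}.
  Root Y: left subtree has 2 nodes {B, W}, right has 2 {L, X}.
    Root B: left subtree has 0 nodes { }, right has 1 {W}.
    Root L: left subtree has 0 nodes { }, right has 1 {X}.
  Root T: left subtree has 1 node {Z}, right has 0 { }.

W B X L Y Z T H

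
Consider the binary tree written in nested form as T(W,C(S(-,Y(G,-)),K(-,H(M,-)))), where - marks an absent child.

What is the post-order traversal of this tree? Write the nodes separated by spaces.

W G Y S M H K C T

Post-order visits the left subtree, then the right subtree, then the node.
At T: go left to W.
  W is a leaf — visit W.
At T: go right to C.
  At C: go left to S.
    At S: no left child.
    At S: go right to Y.
      At Y: go left to G.
        G is a leaf — visit G.
      At Y: no right child.
      Visit Y.
    Visit S.
  At C: go right to K.
    At K: no left child.
    At K: go right to H.
      At H: go left to M.
        M is a leaf — visit M.
      At H: no right child.
      Visit H.
    Visit K.
  Visit C.
Visit T.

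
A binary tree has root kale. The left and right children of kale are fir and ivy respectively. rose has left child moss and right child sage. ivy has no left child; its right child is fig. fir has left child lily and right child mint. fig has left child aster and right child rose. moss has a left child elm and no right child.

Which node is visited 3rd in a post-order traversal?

Post-order visits the left subtree, then the right subtree, then the node.
At kale: go left to fir.
  At fir: go left to lily.
    lily is a leaf — visit lily.
  At fir: go right to mint.
    mint is a leaf — visit mint.
  Visit fir.
At kale: go right to ivy.
  At ivy: no left child.
  At ivy: go right to fig.
    At fig: go left to aster.
      aster is a leaf — visit aster.
    At fig: go right to rose.
      At rose: go left to moss.
        At moss: go left to elm.
          elm is a leaf — visit elm.
        At moss: no right child.
        Visit moss.
      At rose: go right to sage.
        sage is a leaf — visit sage.
      Visit rose.
    Visit fig.
  Visit ivy.
Visit kale.
Full post-order sequence: lily, mint, fir, aster, elm, moss, sage, rose, fig, ivy, kale.

fir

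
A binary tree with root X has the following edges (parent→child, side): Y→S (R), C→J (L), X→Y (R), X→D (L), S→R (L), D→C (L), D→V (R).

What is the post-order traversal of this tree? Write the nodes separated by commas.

J, C, V, D, R, S, Y, X

Post-order visits the left subtree, then the right subtree, then the node.
At X: go left to D.
  At D: go left to C.
    At C: go left to J.
      J is a leaf — visit J.
    At C: no right child.
    Visit C.
  At D: go right to V.
    V is a leaf — visit V.
  Visit D.
At X: go right to Y.
  At Y: no left child.
  At Y: go right to S.
    At S: go left to R.
      R is a leaf — visit R.
    At S: no right child.
    Visit S.
  Visit Y.
Visit X.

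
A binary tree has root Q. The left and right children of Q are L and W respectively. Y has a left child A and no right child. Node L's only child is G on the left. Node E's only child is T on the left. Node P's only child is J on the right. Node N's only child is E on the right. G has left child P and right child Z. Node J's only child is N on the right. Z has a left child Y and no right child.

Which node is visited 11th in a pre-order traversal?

Pre-order visits the node, then its left subtree, then its right subtree.
Visit Q.
At Q: go left to L.
  Visit L.
  At L: go left to G.
    Visit G.
    At G: go left to P.
      Visit P.
      At P: no left child.
      At P: go right to J.
        Visit J.
        At J: no left child.
        At J: go right to N.
          Visit N.
          At N: no left child.
          At N: go right to E.
            Visit E.
            At E: go left to T.
              T is a leaf — visit T.
            At E: no right child.
    At G: go right to Z.
      Visit Z.
      At Z: go left to Y.
        Visit Y.
        At Y: go left to A.
          A is a leaf — visit A.
        At Y: no right child.
      At Z: no right child.
  At L: no right child.
At Q: go right to W.
  W is a leaf — visit W.
Full pre-order sequence: Q, L, G, P, J, N, E, T, Z, Y, A, W.

A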